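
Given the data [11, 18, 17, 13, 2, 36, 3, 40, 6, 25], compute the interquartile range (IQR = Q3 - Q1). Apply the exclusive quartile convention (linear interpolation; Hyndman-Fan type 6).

22.5

Step 1: Sort the data: [2, 3, 6, 11, 13, 17, 18, 25, 36, 40]
Step 2: n = 10
Step 3: Using the exclusive quartile method:
  Q1 = 5.25
  Q2 (median) = 15
  Q3 = 27.75
  IQR = Q3 - Q1 = 27.75 - 5.25 = 22.5
Step 4: IQR = 22.5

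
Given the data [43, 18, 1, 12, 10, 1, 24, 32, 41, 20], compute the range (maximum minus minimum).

42

Step 1: Identify the maximum value: max = 43
Step 2: Identify the minimum value: min = 1
Step 3: Range = max - min = 43 - 1 = 42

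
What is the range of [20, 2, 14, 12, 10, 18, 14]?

18

Step 1: Identify the maximum value: max = 20
Step 2: Identify the minimum value: min = 2
Step 3: Range = max - min = 20 - 2 = 18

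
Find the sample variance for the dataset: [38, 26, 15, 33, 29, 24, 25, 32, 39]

56.5

Step 1: Compute the mean: (38 + 26 + 15 + 33 + 29 + 24 + 25 + 32 + 39) / 9 = 29
Step 2: Compute squared deviations from the mean:
  (38 - 29)^2 = 81
  (26 - 29)^2 = 9
  (15 - 29)^2 = 196
  (33 - 29)^2 = 16
  (29 - 29)^2 = 0
  (24 - 29)^2 = 25
  (25 - 29)^2 = 16
  (32 - 29)^2 = 9
  (39 - 29)^2 = 100
Step 3: Sum of squared deviations = 452
Step 4: Sample variance = 452 / 8 = 56.5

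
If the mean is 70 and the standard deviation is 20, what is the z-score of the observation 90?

1

Step 1: Recall the z-score formula: z = (x - mu) / sigma
Step 2: Substitute values: z = (90 - 70) / 20
Step 3: z = 20 / 20 = 1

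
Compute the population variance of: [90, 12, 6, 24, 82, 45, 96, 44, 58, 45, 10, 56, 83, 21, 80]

894.1156

Step 1: Compute the mean: (90 + 12 + 6 + 24 + 82 + 45 + 96 + 44 + 58 + 45 + 10 + 56 + 83 + 21 + 80) / 15 = 50.1333
Step 2: Compute squared deviations from the mean:
  (90 - 50.1333)^2 = 1589.3511
  (12 - 50.1333)^2 = 1454.1511
  (6 - 50.1333)^2 = 1947.7511
  (24 - 50.1333)^2 = 682.9511
  (82 - 50.1333)^2 = 1015.4844
  (45 - 50.1333)^2 = 26.3511
  (96 - 50.1333)^2 = 2103.7511
  (44 - 50.1333)^2 = 37.6178
  (58 - 50.1333)^2 = 61.8844
  (45 - 50.1333)^2 = 26.3511
  (10 - 50.1333)^2 = 1610.6844
  (56 - 50.1333)^2 = 34.4178
  (83 - 50.1333)^2 = 1080.2178
  (21 - 50.1333)^2 = 848.7511
  (80 - 50.1333)^2 = 892.0178
Step 3: Sum of squared deviations = 13411.7333
Step 4: Population variance = 13411.7333 / 15 = 894.1156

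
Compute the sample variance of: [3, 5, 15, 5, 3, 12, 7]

21.4762

Step 1: Compute the mean: (3 + 5 + 15 + 5 + 3 + 12 + 7) / 7 = 7.1429
Step 2: Compute squared deviations from the mean:
  (3 - 7.1429)^2 = 17.1633
  (5 - 7.1429)^2 = 4.5918
  (15 - 7.1429)^2 = 61.7347
  (5 - 7.1429)^2 = 4.5918
  (3 - 7.1429)^2 = 17.1633
  (12 - 7.1429)^2 = 23.5918
  (7 - 7.1429)^2 = 0.0204
Step 3: Sum of squared deviations = 128.8571
Step 4: Sample variance = 128.8571 / 6 = 21.4762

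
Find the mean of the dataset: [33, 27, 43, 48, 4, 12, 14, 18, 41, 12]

25.2

Step 1: Sum all values: 33 + 27 + 43 + 48 + 4 + 12 + 14 + 18 + 41 + 12 = 252
Step 2: Count the number of values: n = 10
Step 3: Mean = sum / n = 252 / 10 = 25.2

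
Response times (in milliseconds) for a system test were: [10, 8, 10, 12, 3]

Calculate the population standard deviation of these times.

3.0725

Step 1: Compute the mean: 8.6
Step 2: Sum of squared deviations from the mean: 47.2
Step 3: Population variance = 47.2 / 5 = 9.44
Step 4: Standard deviation = sqrt(9.44) = 3.0725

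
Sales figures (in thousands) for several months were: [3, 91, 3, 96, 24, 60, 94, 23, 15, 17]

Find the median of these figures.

23.5

Step 1: Sort the data in ascending order: [3, 3, 15, 17, 23, 24, 60, 91, 94, 96]
Step 2: The number of values is n = 10.
Step 3: Since n is even, the median is the average of positions 5 and 6:
  Median = (23 + 24) / 2 = 23.5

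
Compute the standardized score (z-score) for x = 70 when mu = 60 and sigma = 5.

2

Step 1: Recall the z-score formula: z = (x - mu) / sigma
Step 2: Substitute values: z = (70 - 60) / 5
Step 3: z = 10 / 5 = 2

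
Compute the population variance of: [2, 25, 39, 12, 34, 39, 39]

190.6939

Step 1: Compute the mean: (2 + 25 + 39 + 12 + 34 + 39 + 39) / 7 = 27.1429
Step 2: Compute squared deviations from the mean:
  (2 - 27.1429)^2 = 632.1633
  (25 - 27.1429)^2 = 4.5918
  (39 - 27.1429)^2 = 140.5918
  (12 - 27.1429)^2 = 229.3061
  (34 - 27.1429)^2 = 47.0204
  (39 - 27.1429)^2 = 140.5918
  (39 - 27.1429)^2 = 140.5918
Step 3: Sum of squared deviations = 1334.8571
Step 4: Population variance = 1334.8571 / 7 = 190.6939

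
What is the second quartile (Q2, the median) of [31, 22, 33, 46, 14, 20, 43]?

31

Step 1: Sort the data: [14, 20, 22, 31, 33, 43, 46]
Step 2: n = 7
Step 3: Q2 is the median. Since n is odd, it is the middle value at position 4: 31
Step 4: Q2 = 31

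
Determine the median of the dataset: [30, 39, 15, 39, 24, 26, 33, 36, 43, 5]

31.5

Step 1: Sort the data in ascending order: [5, 15, 24, 26, 30, 33, 36, 39, 39, 43]
Step 2: The number of values is n = 10.
Step 3: Since n is even, the median is the average of positions 5 and 6:
  Median = (30 + 33) / 2 = 31.5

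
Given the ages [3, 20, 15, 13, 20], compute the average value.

14.2

Step 1: Sum all values: 3 + 20 + 15 + 13 + 20 = 71
Step 2: Count the number of values: n = 5
Step 3: Mean = sum / n = 71 / 5 = 14.2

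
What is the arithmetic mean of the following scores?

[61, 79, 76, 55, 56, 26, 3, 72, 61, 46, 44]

52.6364

Step 1: Sum all values: 61 + 79 + 76 + 55 + 56 + 26 + 3 + 72 + 61 + 46 + 44 = 579
Step 2: Count the number of values: n = 11
Step 3: Mean = sum / n = 579 / 11 = 52.6364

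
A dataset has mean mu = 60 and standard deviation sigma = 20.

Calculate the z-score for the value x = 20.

-2

Step 1: Recall the z-score formula: z = (x - mu) / sigma
Step 2: Substitute values: z = (20 - 60) / 20
Step 3: z = -40 / 20 = -2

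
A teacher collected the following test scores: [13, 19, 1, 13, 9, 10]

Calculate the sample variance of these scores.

35.3667

Step 1: Compute the mean: (13 + 19 + 1 + 13 + 9 + 10) / 6 = 10.8333
Step 2: Compute squared deviations from the mean:
  (13 - 10.8333)^2 = 4.6944
  (19 - 10.8333)^2 = 66.6944
  (1 - 10.8333)^2 = 96.6944
  (13 - 10.8333)^2 = 4.6944
  (9 - 10.8333)^2 = 3.3611
  (10 - 10.8333)^2 = 0.6944
Step 3: Sum of squared deviations = 176.8333
Step 4: Sample variance = 176.8333 / 5 = 35.3667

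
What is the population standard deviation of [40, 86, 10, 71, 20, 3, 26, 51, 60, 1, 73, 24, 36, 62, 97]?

29.2552

Step 1: Compute the mean: 44
Step 2: Sum of squared deviations from the mean: 12838
Step 3: Population variance = 12838 / 15 = 855.8667
Step 4: Standard deviation = sqrt(855.8667) = 29.2552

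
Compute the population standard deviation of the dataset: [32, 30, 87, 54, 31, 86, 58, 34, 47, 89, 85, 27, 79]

24.1815

Step 1: Compute the mean: 56.8462
Step 2: Sum of squared deviations from the mean: 7601.6923
Step 3: Population variance = 7601.6923 / 13 = 584.7456
Step 4: Standard deviation = sqrt(584.7456) = 24.1815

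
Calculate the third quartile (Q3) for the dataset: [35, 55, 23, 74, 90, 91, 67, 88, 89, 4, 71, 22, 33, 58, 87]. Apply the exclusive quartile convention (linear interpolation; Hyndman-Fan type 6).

88

Step 1: Sort the data: [4, 22, 23, 33, 35, 55, 58, 67, 71, 74, 87, 88, 89, 90, 91]
Step 2: n = 15
Step 3: Using the exclusive quartile method:
  Q1 = 33
  Q2 (median) = 67
  Q3 = 88
  IQR = Q3 - Q1 = 88 - 33 = 55
Step 4: Q3 = 88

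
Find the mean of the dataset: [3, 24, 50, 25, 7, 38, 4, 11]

20.25

Step 1: Sum all values: 3 + 24 + 50 + 25 + 7 + 38 + 4 + 11 = 162
Step 2: Count the number of values: n = 8
Step 3: Mean = sum / n = 162 / 8 = 20.25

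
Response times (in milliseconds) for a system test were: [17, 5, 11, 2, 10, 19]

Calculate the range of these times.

17

Step 1: Identify the maximum value: max = 19
Step 2: Identify the minimum value: min = 2
Step 3: Range = max - min = 19 - 2 = 17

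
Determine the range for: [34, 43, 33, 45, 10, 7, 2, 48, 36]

46

Step 1: Identify the maximum value: max = 48
Step 2: Identify the minimum value: min = 2
Step 3: Range = max - min = 48 - 2 = 46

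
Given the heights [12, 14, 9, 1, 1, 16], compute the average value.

8.8333

Step 1: Sum all values: 12 + 14 + 9 + 1 + 1 + 16 = 53
Step 2: Count the number of values: n = 6
Step 3: Mean = sum / n = 53 / 6 = 8.8333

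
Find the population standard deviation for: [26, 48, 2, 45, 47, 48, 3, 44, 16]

18.4812

Step 1: Compute the mean: 31
Step 2: Sum of squared deviations from the mean: 3074
Step 3: Population variance = 3074 / 9 = 341.5556
Step 4: Standard deviation = sqrt(341.5556) = 18.4812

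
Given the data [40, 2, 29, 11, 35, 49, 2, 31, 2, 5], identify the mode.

2

Step 1: Count the frequency of each value:
  2: appears 3 time(s)
  5: appears 1 time(s)
  11: appears 1 time(s)
  29: appears 1 time(s)
  31: appears 1 time(s)
  35: appears 1 time(s)
  40: appears 1 time(s)
  49: appears 1 time(s)
Step 2: The value 2 appears most frequently (3 times).
Step 3: Mode = 2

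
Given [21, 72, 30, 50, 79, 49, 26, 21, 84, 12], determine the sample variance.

696.7111

Step 1: Compute the mean: (21 + 72 + 30 + 50 + 79 + 49 + 26 + 21 + 84 + 12) / 10 = 44.4
Step 2: Compute squared deviations from the mean:
  (21 - 44.4)^2 = 547.56
  (72 - 44.4)^2 = 761.76
  (30 - 44.4)^2 = 207.36
  (50 - 44.4)^2 = 31.36
  (79 - 44.4)^2 = 1197.16
  (49 - 44.4)^2 = 21.16
  (26 - 44.4)^2 = 338.56
  (21 - 44.4)^2 = 547.56
  (84 - 44.4)^2 = 1568.16
  (12 - 44.4)^2 = 1049.76
Step 3: Sum of squared deviations = 6270.4
Step 4: Sample variance = 6270.4 / 9 = 696.7111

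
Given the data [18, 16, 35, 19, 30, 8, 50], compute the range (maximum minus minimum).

42

Step 1: Identify the maximum value: max = 50
Step 2: Identify the minimum value: min = 8
Step 3: Range = max - min = 50 - 8 = 42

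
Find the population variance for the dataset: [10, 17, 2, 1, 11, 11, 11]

27.1429

Step 1: Compute the mean: (10 + 17 + 2 + 1 + 11 + 11 + 11) / 7 = 9
Step 2: Compute squared deviations from the mean:
  (10 - 9)^2 = 1
  (17 - 9)^2 = 64
  (2 - 9)^2 = 49
  (1 - 9)^2 = 64
  (11 - 9)^2 = 4
  (11 - 9)^2 = 4
  (11 - 9)^2 = 4
Step 3: Sum of squared deviations = 190
Step 4: Population variance = 190 / 7 = 27.1429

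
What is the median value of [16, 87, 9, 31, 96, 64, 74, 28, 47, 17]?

39

Step 1: Sort the data in ascending order: [9, 16, 17, 28, 31, 47, 64, 74, 87, 96]
Step 2: The number of values is n = 10.
Step 3: Since n is even, the median is the average of positions 5 and 6:
  Median = (31 + 47) / 2 = 39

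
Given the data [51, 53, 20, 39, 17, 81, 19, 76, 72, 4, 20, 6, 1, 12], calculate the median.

20

Step 1: Sort the data in ascending order: [1, 4, 6, 12, 17, 19, 20, 20, 39, 51, 53, 72, 76, 81]
Step 2: The number of values is n = 14.
Step 3: Since n is even, the median is the average of positions 7 and 8:
  Median = (20 + 20) / 2 = 20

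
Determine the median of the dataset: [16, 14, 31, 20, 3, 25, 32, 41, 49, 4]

22.5

Step 1: Sort the data in ascending order: [3, 4, 14, 16, 20, 25, 31, 32, 41, 49]
Step 2: The number of values is n = 10.
Step 3: Since n is even, the median is the average of positions 5 and 6:
  Median = (20 + 25) / 2 = 22.5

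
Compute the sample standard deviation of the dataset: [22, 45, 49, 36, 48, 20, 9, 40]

14.8607

Step 1: Compute the mean: 33.625
Step 2: Sum of squared deviations from the mean: 1545.875
Step 3: Sample variance = 1545.875 / 7 = 220.8393
Step 4: Standard deviation = sqrt(220.8393) = 14.8607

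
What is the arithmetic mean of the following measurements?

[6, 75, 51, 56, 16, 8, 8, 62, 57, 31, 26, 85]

40.0833

Step 1: Sum all values: 6 + 75 + 51 + 56 + 16 + 8 + 8 + 62 + 57 + 31 + 26 + 85 = 481
Step 2: Count the number of values: n = 12
Step 3: Mean = sum / n = 481 / 12 = 40.0833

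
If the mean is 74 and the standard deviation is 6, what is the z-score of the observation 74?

0

Step 1: Recall the z-score formula: z = (x - mu) / sigma
Step 2: Substitute values: z = (74 - 74) / 6
Step 3: z = 0 / 6 = 0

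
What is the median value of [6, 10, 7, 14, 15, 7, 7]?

7

Step 1: Sort the data in ascending order: [6, 7, 7, 7, 10, 14, 15]
Step 2: The number of values is n = 7.
Step 3: Since n is odd, the median is the middle value at position 4: 7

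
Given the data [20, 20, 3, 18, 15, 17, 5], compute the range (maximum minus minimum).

17

Step 1: Identify the maximum value: max = 20
Step 2: Identify the minimum value: min = 3
Step 3: Range = max - min = 20 - 3 = 17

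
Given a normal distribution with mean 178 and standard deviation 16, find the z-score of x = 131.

-2.9375

Step 1: Recall the z-score formula: z = (x - mu) / sigma
Step 2: Substitute values: z = (131 - 178) / 16
Step 3: z = -47 / 16 = -2.9375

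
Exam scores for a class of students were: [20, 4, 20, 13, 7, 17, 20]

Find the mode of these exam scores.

20

Step 1: Count the frequency of each value:
  4: appears 1 time(s)
  7: appears 1 time(s)
  13: appears 1 time(s)
  17: appears 1 time(s)
  20: appears 3 time(s)
Step 2: The value 20 appears most frequently (3 times).
Step 3: Mode = 20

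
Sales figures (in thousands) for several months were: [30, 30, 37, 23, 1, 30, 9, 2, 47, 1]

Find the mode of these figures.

30

Step 1: Count the frequency of each value:
  1: appears 2 time(s)
  2: appears 1 time(s)
  9: appears 1 time(s)
  23: appears 1 time(s)
  30: appears 3 time(s)
  37: appears 1 time(s)
  47: appears 1 time(s)
Step 2: The value 30 appears most frequently (3 times).
Step 3: Mode = 30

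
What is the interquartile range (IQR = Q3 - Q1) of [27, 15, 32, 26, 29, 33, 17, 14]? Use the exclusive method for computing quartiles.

15.75

Step 1: Sort the data: [14, 15, 17, 26, 27, 29, 32, 33]
Step 2: n = 8
Step 3: Using the exclusive quartile method:
  Q1 = 15.5
  Q2 (median) = 26.5
  Q3 = 31.25
  IQR = Q3 - Q1 = 31.25 - 15.5 = 15.75
Step 4: IQR = 15.75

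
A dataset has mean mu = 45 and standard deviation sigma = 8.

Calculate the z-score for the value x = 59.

1.75

Step 1: Recall the z-score formula: z = (x - mu) / sigma
Step 2: Substitute values: z = (59 - 45) / 8
Step 3: z = 14 / 8 = 1.75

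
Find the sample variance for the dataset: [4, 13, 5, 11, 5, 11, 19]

29.5714

Step 1: Compute the mean: (4 + 13 + 5 + 11 + 5 + 11 + 19) / 7 = 9.7143
Step 2: Compute squared deviations from the mean:
  (4 - 9.7143)^2 = 32.6531
  (13 - 9.7143)^2 = 10.7959
  (5 - 9.7143)^2 = 22.2245
  (11 - 9.7143)^2 = 1.6531
  (5 - 9.7143)^2 = 22.2245
  (11 - 9.7143)^2 = 1.6531
  (19 - 9.7143)^2 = 86.2245
Step 3: Sum of squared deviations = 177.4286
Step 4: Sample variance = 177.4286 / 6 = 29.5714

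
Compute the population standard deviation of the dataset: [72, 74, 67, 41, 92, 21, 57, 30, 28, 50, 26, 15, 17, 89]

25.8395

Step 1: Compute the mean: 48.5
Step 2: Sum of squared deviations from the mean: 9347.5
Step 3: Population variance = 9347.5 / 14 = 667.6786
Step 4: Standard deviation = sqrt(667.6786) = 25.8395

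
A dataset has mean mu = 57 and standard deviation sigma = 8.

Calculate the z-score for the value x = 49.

-1

Step 1: Recall the z-score formula: z = (x - mu) / sigma
Step 2: Substitute values: z = (49 - 57) / 8
Step 3: z = -8 / 8 = -1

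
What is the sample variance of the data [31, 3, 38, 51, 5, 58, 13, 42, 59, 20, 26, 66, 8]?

478.7308

Step 1: Compute the mean: (31 + 3 + 38 + 51 + 5 + 58 + 13 + 42 + 59 + 20 + 26 + 66 + 8) / 13 = 32.3077
Step 2: Compute squared deviations from the mean:
  (31 - 32.3077)^2 = 1.7101
  (3 - 32.3077)^2 = 858.9408
  (38 - 32.3077)^2 = 32.4024
  (51 - 32.3077)^2 = 349.4024
  (5 - 32.3077)^2 = 745.7101
  (58 - 32.3077)^2 = 660.0947
  (13 - 32.3077)^2 = 372.787
  (42 - 32.3077)^2 = 93.9408
  (59 - 32.3077)^2 = 712.4793
  (20 - 32.3077)^2 = 151.4793
  (26 - 32.3077)^2 = 39.787
  (66 - 32.3077)^2 = 1135.1716
  (8 - 32.3077)^2 = 590.8639
Step 3: Sum of squared deviations = 5744.7692
Step 4: Sample variance = 5744.7692 / 12 = 478.7308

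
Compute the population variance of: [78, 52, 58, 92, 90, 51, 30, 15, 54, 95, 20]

738.7438

Step 1: Compute the mean: (78 + 52 + 58 + 92 + 90 + 51 + 30 + 15 + 54 + 95 + 20) / 11 = 57.7273
Step 2: Compute squared deviations from the mean:
  (78 - 57.7273)^2 = 410.9835
  (52 - 57.7273)^2 = 32.8017
  (58 - 57.7273)^2 = 0.0744
  (92 - 57.7273)^2 = 1174.6198
  (90 - 57.7273)^2 = 1041.5289
  (51 - 57.7273)^2 = 45.2562
  (30 - 57.7273)^2 = 768.8017
  (15 - 57.7273)^2 = 1825.6198
  (54 - 57.7273)^2 = 13.8926
  (95 - 57.7273)^2 = 1389.2562
  (20 - 57.7273)^2 = 1423.3471
Step 3: Sum of squared deviations = 8126.1818
Step 4: Population variance = 8126.1818 / 11 = 738.7438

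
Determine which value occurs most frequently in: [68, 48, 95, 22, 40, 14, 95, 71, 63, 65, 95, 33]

95

Step 1: Count the frequency of each value:
  14: appears 1 time(s)
  22: appears 1 time(s)
  33: appears 1 time(s)
  40: appears 1 time(s)
  48: appears 1 time(s)
  63: appears 1 time(s)
  65: appears 1 time(s)
  68: appears 1 time(s)
  71: appears 1 time(s)
  95: appears 3 time(s)
Step 2: The value 95 appears most frequently (3 times).
Step 3: Mode = 95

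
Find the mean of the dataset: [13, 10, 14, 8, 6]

10.2

Step 1: Sum all values: 13 + 10 + 14 + 8 + 6 = 51
Step 2: Count the number of values: n = 5
Step 3: Mean = sum / n = 51 / 5 = 10.2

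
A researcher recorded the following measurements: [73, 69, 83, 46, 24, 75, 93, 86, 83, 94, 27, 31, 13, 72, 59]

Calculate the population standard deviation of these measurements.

26.0483

Step 1: Compute the mean: 61.8667
Step 2: Sum of squared deviations from the mean: 10177.7333
Step 3: Population variance = 10177.7333 / 15 = 678.5156
Step 4: Standard deviation = sqrt(678.5156) = 26.0483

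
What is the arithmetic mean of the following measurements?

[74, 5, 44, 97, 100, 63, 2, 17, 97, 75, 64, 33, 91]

58.6154

Step 1: Sum all values: 74 + 5 + 44 + 97 + 100 + 63 + 2 + 17 + 97 + 75 + 64 + 33 + 91 = 762
Step 2: Count the number of values: n = 13
Step 3: Mean = sum / n = 762 / 13 = 58.6154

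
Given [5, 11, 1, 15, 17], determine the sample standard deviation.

6.7231

Step 1: Compute the mean: 9.8
Step 2: Sum of squared deviations from the mean: 180.8
Step 3: Sample variance = 180.8 / 4 = 45.2
Step 4: Standard deviation = sqrt(45.2) = 6.7231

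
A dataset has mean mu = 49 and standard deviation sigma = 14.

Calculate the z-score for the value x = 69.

1.4286

Step 1: Recall the z-score formula: z = (x - mu) / sigma
Step 2: Substitute values: z = (69 - 49) / 14
Step 3: z = 20 / 14 = 1.4286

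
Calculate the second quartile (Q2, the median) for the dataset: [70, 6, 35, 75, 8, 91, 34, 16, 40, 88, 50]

40

Step 1: Sort the data: [6, 8, 16, 34, 35, 40, 50, 70, 75, 88, 91]
Step 2: n = 11
Step 3: Q2 is the median. Since n is odd, it is the middle value at position 6: 40
Step 4: Q2 = 40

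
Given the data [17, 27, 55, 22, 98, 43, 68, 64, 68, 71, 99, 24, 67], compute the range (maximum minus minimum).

82

Step 1: Identify the maximum value: max = 99
Step 2: Identify the minimum value: min = 17
Step 3: Range = max - min = 99 - 17 = 82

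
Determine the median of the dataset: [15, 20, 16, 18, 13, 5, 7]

15

Step 1: Sort the data in ascending order: [5, 7, 13, 15, 16, 18, 20]
Step 2: The number of values is n = 7.
Step 3: Since n is odd, the median is the middle value at position 4: 15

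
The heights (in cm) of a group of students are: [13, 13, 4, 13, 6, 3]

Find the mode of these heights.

13

Step 1: Count the frequency of each value:
  3: appears 1 time(s)
  4: appears 1 time(s)
  6: appears 1 time(s)
  13: appears 3 time(s)
Step 2: The value 13 appears most frequently (3 times).
Step 3: Mode = 13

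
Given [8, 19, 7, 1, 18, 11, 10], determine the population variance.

33.9592

Step 1: Compute the mean: (8 + 19 + 7 + 1 + 18 + 11 + 10) / 7 = 10.5714
Step 2: Compute squared deviations from the mean:
  (8 - 10.5714)^2 = 6.6122
  (19 - 10.5714)^2 = 71.0408
  (7 - 10.5714)^2 = 12.7551
  (1 - 10.5714)^2 = 91.6122
  (18 - 10.5714)^2 = 55.1837
  (11 - 10.5714)^2 = 0.1837
  (10 - 10.5714)^2 = 0.3265
Step 3: Sum of squared deviations = 237.7143
Step 4: Population variance = 237.7143 / 7 = 33.9592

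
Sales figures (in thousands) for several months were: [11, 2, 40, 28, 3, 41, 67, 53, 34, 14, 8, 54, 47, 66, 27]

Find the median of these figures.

34

Step 1: Sort the data in ascending order: [2, 3, 8, 11, 14, 27, 28, 34, 40, 41, 47, 53, 54, 66, 67]
Step 2: The number of values is n = 15.
Step 3: Since n is odd, the median is the middle value at position 8: 34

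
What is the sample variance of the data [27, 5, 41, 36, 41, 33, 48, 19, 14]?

202.25

Step 1: Compute the mean: (27 + 5 + 41 + 36 + 41 + 33 + 48 + 19 + 14) / 9 = 29.3333
Step 2: Compute squared deviations from the mean:
  (27 - 29.3333)^2 = 5.4444
  (5 - 29.3333)^2 = 592.1111
  (41 - 29.3333)^2 = 136.1111
  (36 - 29.3333)^2 = 44.4444
  (41 - 29.3333)^2 = 136.1111
  (33 - 29.3333)^2 = 13.4444
  (48 - 29.3333)^2 = 348.4444
  (19 - 29.3333)^2 = 106.7778
  (14 - 29.3333)^2 = 235.1111
Step 3: Sum of squared deviations = 1618
Step 4: Sample variance = 1618 / 8 = 202.25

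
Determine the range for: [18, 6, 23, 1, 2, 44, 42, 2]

43

Step 1: Identify the maximum value: max = 44
Step 2: Identify the minimum value: min = 1
Step 3: Range = max - min = 44 - 1 = 43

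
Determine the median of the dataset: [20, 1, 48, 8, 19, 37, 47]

20

Step 1: Sort the data in ascending order: [1, 8, 19, 20, 37, 47, 48]
Step 2: The number of values is n = 7.
Step 3: Since n is odd, the median is the middle value at position 4: 20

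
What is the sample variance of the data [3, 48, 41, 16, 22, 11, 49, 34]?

305.7143

Step 1: Compute the mean: (3 + 48 + 41 + 16 + 22 + 11 + 49 + 34) / 8 = 28
Step 2: Compute squared deviations from the mean:
  (3 - 28)^2 = 625
  (48 - 28)^2 = 400
  (41 - 28)^2 = 169
  (16 - 28)^2 = 144
  (22 - 28)^2 = 36
  (11 - 28)^2 = 289
  (49 - 28)^2 = 441
  (34 - 28)^2 = 36
Step 3: Sum of squared deviations = 2140
Step 4: Sample variance = 2140 / 7 = 305.7143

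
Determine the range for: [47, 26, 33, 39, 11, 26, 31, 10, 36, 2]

45

Step 1: Identify the maximum value: max = 47
Step 2: Identify the minimum value: min = 2
Step 3: Range = max - min = 47 - 2 = 45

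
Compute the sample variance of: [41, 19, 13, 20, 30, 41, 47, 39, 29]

139.25

Step 1: Compute the mean: (41 + 19 + 13 + 20 + 30 + 41 + 47 + 39 + 29) / 9 = 31
Step 2: Compute squared deviations from the mean:
  (41 - 31)^2 = 100
  (19 - 31)^2 = 144
  (13 - 31)^2 = 324
  (20 - 31)^2 = 121
  (30 - 31)^2 = 1
  (41 - 31)^2 = 100
  (47 - 31)^2 = 256
  (39 - 31)^2 = 64
  (29 - 31)^2 = 4
Step 3: Sum of squared deviations = 1114
Step 4: Sample variance = 1114 / 8 = 139.25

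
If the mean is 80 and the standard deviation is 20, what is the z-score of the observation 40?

-2

Step 1: Recall the z-score formula: z = (x - mu) / sigma
Step 2: Substitute values: z = (40 - 80) / 20
Step 3: z = -40 / 20 = -2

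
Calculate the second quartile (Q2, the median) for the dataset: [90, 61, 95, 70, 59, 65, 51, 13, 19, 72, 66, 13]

63

Step 1: Sort the data: [13, 13, 19, 51, 59, 61, 65, 66, 70, 72, 90, 95]
Step 2: n = 12
Step 3: Q2 is the median. Since n is even, it is the average of the values at positions 6 and 7:
  Q2 = (61 + 65) / 2 = 63
Step 4: Q2 = 63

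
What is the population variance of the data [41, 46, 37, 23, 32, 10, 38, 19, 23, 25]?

113.44

Step 1: Compute the mean: (41 + 46 + 37 + 23 + 32 + 10 + 38 + 19 + 23 + 25) / 10 = 29.4
Step 2: Compute squared deviations from the mean:
  (41 - 29.4)^2 = 134.56
  (46 - 29.4)^2 = 275.56
  (37 - 29.4)^2 = 57.76
  (23 - 29.4)^2 = 40.96
  (32 - 29.4)^2 = 6.76
  (10 - 29.4)^2 = 376.36
  (38 - 29.4)^2 = 73.96
  (19 - 29.4)^2 = 108.16
  (23 - 29.4)^2 = 40.96
  (25 - 29.4)^2 = 19.36
Step 3: Sum of squared deviations = 1134.4
Step 4: Population variance = 1134.4 / 10 = 113.44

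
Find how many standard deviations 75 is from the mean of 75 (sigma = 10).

0

Step 1: Recall the z-score formula: z = (x - mu) / sigma
Step 2: Substitute values: z = (75 - 75) / 10
Step 3: z = 0 / 10 = 0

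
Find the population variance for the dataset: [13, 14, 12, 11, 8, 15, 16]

6.2041

Step 1: Compute the mean: (13 + 14 + 12 + 11 + 8 + 15 + 16) / 7 = 12.7143
Step 2: Compute squared deviations from the mean:
  (13 - 12.7143)^2 = 0.0816
  (14 - 12.7143)^2 = 1.6531
  (12 - 12.7143)^2 = 0.5102
  (11 - 12.7143)^2 = 2.9388
  (8 - 12.7143)^2 = 22.2245
  (15 - 12.7143)^2 = 5.2245
  (16 - 12.7143)^2 = 10.7959
Step 3: Sum of squared deviations = 43.4286
Step 4: Population variance = 43.4286 / 7 = 6.2041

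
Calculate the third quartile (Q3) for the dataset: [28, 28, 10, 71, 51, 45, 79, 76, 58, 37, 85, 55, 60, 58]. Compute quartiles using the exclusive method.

72.25

Step 1: Sort the data: [10, 28, 28, 37, 45, 51, 55, 58, 58, 60, 71, 76, 79, 85]
Step 2: n = 14
Step 3: Using the exclusive quartile method:
  Q1 = 34.75
  Q2 (median) = 56.5
  Q3 = 72.25
  IQR = Q3 - Q1 = 72.25 - 34.75 = 37.5
Step 4: Q3 = 72.25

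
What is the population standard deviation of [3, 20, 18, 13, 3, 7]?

6.7987

Step 1: Compute the mean: 10.6667
Step 2: Sum of squared deviations from the mean: 277.3333
Step 3: Population variance = 277.3333 / 6 = 46.2222
Step 4: Standard deviation = sqrt(46.2222) = 6.7987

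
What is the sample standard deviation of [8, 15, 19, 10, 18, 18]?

4.6332

Step 1: Compute the mean: 14.6667
Step 2: Sum of squared deviations from the mean: 107.3333
Step 3: Sample variance = 107.3333 / 5 = 21.4667
Step 4: Standard deviation = sqrt(21.4667) = 4.6332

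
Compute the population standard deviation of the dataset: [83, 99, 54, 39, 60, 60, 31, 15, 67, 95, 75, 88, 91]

25.0859

Step 1: Compute the mean: 65.9231
Step 2: Sum of squared deviations from the mean: 8180.9231
Step 3: Population variance = 8180.9231 / 13 = 629.3018
Step 4: Standard deviation = sqrt(629.3018) = 25.0859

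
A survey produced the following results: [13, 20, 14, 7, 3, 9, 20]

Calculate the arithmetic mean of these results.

12.2857

Step 1: Sum all values: 13 + 20 + 14 + 7 + 3 + 9 + 20 = 86
Step 2: Count the number of values: n = 7
Step 3: Mean = sum / n = 86 / 7 = 12.2857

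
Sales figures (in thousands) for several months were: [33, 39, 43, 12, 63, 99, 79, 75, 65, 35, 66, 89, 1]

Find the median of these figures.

63

Step 1: Sort the data in ascending order: [1, 12, 33, 35, 39, 43, 63, 65, 66, 75, 79, 89, 99]
Step 2: The number of values is n = 13.
Step 3: Since n is odd, the median is the middle value at position 7: 63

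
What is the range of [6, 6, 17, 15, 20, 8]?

14

Step 1: Identify the maximum value: max = 20
Step 2: Identify the minimum value: min = 6
Step 3: Range = max - min = 20 - 6 = 14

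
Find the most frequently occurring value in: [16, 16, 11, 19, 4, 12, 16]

16

Step 1: Count the frequency of each value:
  4: appears 1 time(s)
  11: appears 1 time(s)
  12: appears 1 time(s)
  16: appears 3 time(s)
  19: appears 1 time(s)
Step 2: The value 16 appears most frequently (3 times).
Step 3: Mode = 16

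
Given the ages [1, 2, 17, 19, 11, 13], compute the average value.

10.5

Step 1: Sum all values: 1 + 2 + 17 + 19 + 11 + 13 = 63
Step 2: Count the number of values: n = 6
Step 3: Mean = sum / n = 63 / 6 = 10.5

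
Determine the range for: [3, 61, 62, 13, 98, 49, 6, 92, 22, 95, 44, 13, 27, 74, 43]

95

Step 1: Identify the maximum value: max = 98
Step 2: Identify the minimum value: min = 3
Step 3: Range = max - min = 98 - 3 = 95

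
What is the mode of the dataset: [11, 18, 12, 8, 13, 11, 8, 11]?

11

Step 1: Count the frequency of each value:
  8: appears 2 time(s)
  11: appears 3 time(s)
  12: appears 1 time(s)
  13: appears 1 time(s)
  18: appears 1 time(s)
Step 2: The value 11 appears most frequently (3 times).
Step 3: Mode = 11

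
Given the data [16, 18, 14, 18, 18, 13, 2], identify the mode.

18

Step 1: Count the frequency of each value:
  2: appears 1 time(s)
  13: appears 1 time(s)
  14: appears 1 time(s)
  16: appears 1 time(s)
  18: appears 3 time(s)
Step 2: The value 18 appears most frequently (3 times).
Step 3: Mode = 18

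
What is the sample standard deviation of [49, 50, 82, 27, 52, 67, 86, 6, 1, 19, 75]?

29.9135

Step 1: Compute the mean: 46.7273
Step 2: Sum of squared deviations from the mean: 8948.1818
Step 3: Sample variance = 8948.1818 / 10 = 894.8182
Step 4: Standard deviation = sqrt(894.8182) = 29.9135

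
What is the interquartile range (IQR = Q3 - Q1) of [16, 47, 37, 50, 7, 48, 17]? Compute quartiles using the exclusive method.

32

Step 1: Sort the data: [7, 16, 17, 37, 47, 48, 50]
Step 2: n = 7
Step 3: Using the exclusive quartile method:
  Q1 = 16
  Q2 (median) = 37
  Q3 = 48
  IQR = Q3 - Q1 = 48 - 16 = 32
Step 4: IQR = 32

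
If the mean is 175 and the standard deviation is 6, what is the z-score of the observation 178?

0.5

Step 1: Recall the z-score formula: z = (x - mu) / sigma
Step 2: Substitute values: z = (178 - 175) / 6
Step 3: z = 3 / 6 = 0.5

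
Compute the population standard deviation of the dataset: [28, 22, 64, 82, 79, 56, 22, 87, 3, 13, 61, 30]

27.9626

Step 1: Compute the mean: 45.5833
Step 2: Sum of squared deviations from the mean: 9382.9167
Step 3: Population variance = 9382.9167 / 12 = 781.9097
Step 4: Standard deviation = sqrt(781.9097) = 27.9626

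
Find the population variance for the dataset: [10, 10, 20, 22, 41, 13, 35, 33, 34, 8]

136.04

Step 1: Compute the mean: (10 + 10 + 20 + 22 + 41 + 13 + 35 + 33 + 34 + 8) / 10 = 22.6
Step 2: Compute squared deviations from the mean:
  (10 - 22.6)^2 = 158.76
  (10 - 22.6)^2 = 158.76
  (20 - 22.6)^2 = 6.76
  (22 - 22.6)^2 = 0.36
  (41 - 22.6)^2 = 338.56
  (13 - 22.6)^2 = 92.16
  (35 - 22.6)^2 = 153.76
  (33 - 22.6)^2 = 108.16
  (34 - 22.6)^2 = 129.96
  (8 - 22.6)^2 = 213.16
Step 3: Sum of squared deviations = 1360.4
Step 4: Population variance = 1360.4 / 10 = 136.04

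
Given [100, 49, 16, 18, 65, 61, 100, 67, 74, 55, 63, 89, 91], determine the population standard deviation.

25.9768

Step 1: Compute the mean: 65.2308
Step 2: Sum of squared deviations from the mean: 8772.3077
Step 3: Population variance = 8772.3077 / 13 = 674.7929
Step 4: Standard deviation = sqrt(674.7929) = 25.9768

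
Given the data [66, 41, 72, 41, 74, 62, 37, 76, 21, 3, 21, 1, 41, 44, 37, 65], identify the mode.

41

Step 1: Count the frequency of each value:
  1: appears 1 time(s)
  3: appears 1 time(s)
  21: appears 2 time(s)
  37: appears 2 time(s)
  41: appears 3 time(s)
  44: appears 1 time(s)
  62: appears 1 time(s)
  65: appears 1 time(s)
  66: appears 1 time(s)
  72: appears 1 time(s)
  74: appears 1 time(s)
  76: appears 1 time(s)
Step 2: The value 41 appears most frequently (3 times).
Step 3: Mode = 41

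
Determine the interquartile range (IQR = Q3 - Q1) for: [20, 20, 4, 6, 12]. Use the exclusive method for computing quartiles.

15

Step 1: Sort the data: [4, 6, 12, 20, 20]
Step 2: n = 5
Step 3: Using the exclusive quartile method:
  Q1 = 5
  Q2 (median) = 12
  Q3 = 20
  IQR = Q3 - Q1 = 20 - 5 = 15
Step 4: IQR = 15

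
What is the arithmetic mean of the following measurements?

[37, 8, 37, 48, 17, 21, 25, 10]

25.375

Step 1: Sum all values: 37 + 8 + 37 + 48 + 17 + 21 + 25 + 10 = 203
Step 2: Count the number of values: n = 8
Step 3: Mean = sum / n = 203 / 8 = 25.375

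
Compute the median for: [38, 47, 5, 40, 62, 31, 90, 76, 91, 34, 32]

40

Step 1: Sort the data in ascending order: [5, 31, 32, 34, 38, 40, 47, 62, 76, 90, 91]
Step 2: The number of values is n = 11.
Step 3: Since n is odd, the median is the middle value at position 6: 40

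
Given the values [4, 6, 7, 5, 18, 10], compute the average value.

8.3333

Step 1: Sum all values: 4 + 6 + 7 + 5 + 18 + 10 = 50
Step 2: Count the number of values: n = 6
Step 3: Mean = sum / n = 50 / 6 = 8.3333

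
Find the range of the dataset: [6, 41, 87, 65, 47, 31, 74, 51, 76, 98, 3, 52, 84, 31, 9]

95

Step 1: Identify the maximum value: max = 98
Step 2: Identify the minimum value: min = 3
Step 3: Range = max - min = 98 - 3 = 95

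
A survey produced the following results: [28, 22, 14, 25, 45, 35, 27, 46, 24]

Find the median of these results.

27

Step 1: Sort the data in ascending order: [14, 22, 24, 25, 27, 28, 35, 45, 46]
Step 2: The number of values is n = 9.
Step 3: Since n is odd, the median is the middle value at position 5: 27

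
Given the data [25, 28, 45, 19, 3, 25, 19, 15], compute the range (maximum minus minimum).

42

Step 1: Identify the maximum value: max = 45
Step 2: Identify the minimum value: min = 3
Step 3: Range = max - min = 45 - 3 = 42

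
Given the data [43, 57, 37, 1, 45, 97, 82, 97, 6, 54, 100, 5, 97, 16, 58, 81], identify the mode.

97

Step 1: Count the frequency of each value:
  1: appears 1 time(s)
  5: appears 1 time(s)
  6: appears 1 time(s)
  16: appears 1 time(s)
  37: appears 1 time(s)
  43: appears 1 time(s)
  45: appears 1 time(s)
  54: appears 1 time(s)
  57: appears 1 time(s)
  58: appears 1 time(s)
  81: appears 1 time(s)
  82: appears 1 time(s)
  97: appears 3 time(s)
  100: appears 1 time(s)
Step 2: The value 97 appears most frequently (3 times).
Step 3: Mode = 97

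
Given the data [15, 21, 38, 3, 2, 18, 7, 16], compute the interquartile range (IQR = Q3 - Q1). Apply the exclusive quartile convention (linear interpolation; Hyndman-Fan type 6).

16.25

Step 1: Sort the data: [2, 3, 7, 15, 16, 18, 21, 38]
Step 2: n = 8
Step 3: Using the exclusive quartile method:
  Q1 = 4
  Q2 (median) = 15.5
  Q3 = 20.25
  IQR = Q3 - Q1 = 20.25 - 4 = 16.25
Step 4: IQR = 16.25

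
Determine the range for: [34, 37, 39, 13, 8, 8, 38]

31

Step 1: Identify the maximum value: max = 39
Step 2: Identify the minimum value: min = 8
Step 3: Range = max - min = 39 - 8 = 31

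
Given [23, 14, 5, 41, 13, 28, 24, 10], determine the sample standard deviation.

11.5851

Step 1: Compute the mean: 19.75
Step 2: Sum of squared deviations from the mean: 939.5
Step 3: Sample variance = 939.5 / 7 = 134.2143
Step 4: Standard deviation = sqrt(134.2143) = 11.5851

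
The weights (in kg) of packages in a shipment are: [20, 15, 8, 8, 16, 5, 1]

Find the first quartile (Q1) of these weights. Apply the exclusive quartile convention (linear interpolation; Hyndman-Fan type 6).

5

Step 1: Sort the data: [1, 5, 8, 8, 15, 16, 20]
Step 2: n = 7
Step 3: Using the exclusive quartile method:
  Q1 = 5
  Q2 (median) = 8
  Q3 = 16
  IQR = Q3 - Q1 = 16 - 5 = 11
Step 4: Q1 = 5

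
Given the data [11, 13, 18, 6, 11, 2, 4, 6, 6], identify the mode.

6

Step 1: Count the frequency of each value:
  2: appears 1 time(s)
  4: appears 1 time(s)
  6: appears 3 time(s)
  11: appears 2 time(s)
  13: appears 1 time(s)
  18: appears 1 time(s)
Step 2: The value 6 appears most frequently (3 times).
Step 3: Mode = 6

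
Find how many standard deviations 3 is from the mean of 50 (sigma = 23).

-2.0435

Step 1: Recall the z-score formula: z = (x - mu) / sigma
Step 2: Substitute values: z = (3 - 50) / 23
Step 3: z = -47 / 23 = -2.0435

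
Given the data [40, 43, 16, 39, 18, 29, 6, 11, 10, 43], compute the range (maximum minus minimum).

37

Step 1: Identify the maximum value: max = 43
Step 2: Identify the minimum value: min = 6
Step 3: Range = max - min = 43 - 6 = 37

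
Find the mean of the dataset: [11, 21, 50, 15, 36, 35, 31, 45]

30.5

Step 1: Sum all values: 11 + 21 + 50 + 15 + 36 + 35 + 31 + 45 = 244
Step 2: Count the number of values: n = 8
Step 3: Mean = sum / n = 244 / 8 = 30.5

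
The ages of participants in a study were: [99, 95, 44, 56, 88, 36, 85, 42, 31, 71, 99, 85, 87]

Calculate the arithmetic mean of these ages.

70.6154

Step 1: Sum all values: 99 + 95 + 44 + 56 + 88 + 36 + 85 + 42 + 31 + 71 + 99 + 85 + 87 = 918
Step 2: Count the number of values: n = 13
Step 3: Mean = sum / n = 918 / 13 = 70.6154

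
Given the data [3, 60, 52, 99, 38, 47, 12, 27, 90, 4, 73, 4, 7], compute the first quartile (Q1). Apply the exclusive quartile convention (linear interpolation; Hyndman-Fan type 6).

5.5

Step 1: Sort the data: [3, 4, 4, 7, 12, 27, 38, 47, 52, 60, 73, 90, 99]
Step 2: n = 13
Step 3: Using the exclusive quartile method:
  Q1 = 5.5
  Q2 (median) = 38
  Q3 = 66.5
  IQR = Q3 - Q1 = 66.5 - 5.5 = 61
Step 4: Q1 = 5.5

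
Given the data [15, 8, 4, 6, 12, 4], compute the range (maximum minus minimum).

11

Step 1: Identify the maximum value: max = 15
Step 2: Identify the minimum value: min = 4
Step 3: Range = max - min = 15 - 4 = 11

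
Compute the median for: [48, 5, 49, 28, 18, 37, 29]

29

Step 1: Sort the data in ascending order: [5, 18, 28, 29, 37, 48, 49]
Step 2: The number of values is n = 7.
Step 3: Since n is odd, the median is the middle value at position 4: 29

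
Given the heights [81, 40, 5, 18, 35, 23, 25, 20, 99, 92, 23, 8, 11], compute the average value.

36.9231

Step 1: Sum all values: 81 + 40 + 5 + 18 + 35 + 23 + 25 + 20 + 99 + 92 + 23 + 8 + 11 = 480
Step 2: Count the number of values: n = 13
Step 3: Mean = sum / n = 480 / 13 = 36.9231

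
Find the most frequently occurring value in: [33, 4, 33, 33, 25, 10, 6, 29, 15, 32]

33

Step 1: Count the frequency of each value:
  4: appears 1 time(s)
  6: appears 1 time(s)
  10: appears 1 time(s)
  15: appears 1 time(s)
  25: appears 1 time(s)
  29: appears 1 time(s)
  32: appears 1 time(s)
  33: appears 3 time(s)
Step 2: The value 33 appears most frequently (3 times).
Step 3: Mode = 33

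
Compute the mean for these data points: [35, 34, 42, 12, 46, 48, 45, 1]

32.875

Step 1: Sum all values: 35 + 34 + 42 + 12 + 46 + 48 + 45 + 1 = 263
Step 2: Count the number of values: n = 8
Step 3: Mean = sum / n = 263 / 8 = 32.875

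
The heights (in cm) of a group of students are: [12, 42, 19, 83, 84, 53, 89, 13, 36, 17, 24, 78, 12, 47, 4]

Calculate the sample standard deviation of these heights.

30.09

Step 1: Compute the mean: 40.8667
Step 2: Sum of squared deviations from the mean: 12675.7333
Step 3: Sample variance = 12675.7333 / 14 = 905.4095
Step 4: Standard deviation = sqrt(905.4095) = 30.09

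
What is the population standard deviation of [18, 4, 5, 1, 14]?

6.4684

Step 1: Compute the mean: 8.4
Step 2: Sum of squared deviations from the mean: 209.2
Step 3: Population variance = 209.2 / 5 = 41.84
Step 4: Standard deviation = sqrt(41.84) = 6.4684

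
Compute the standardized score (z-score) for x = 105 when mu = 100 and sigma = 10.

0.5

Step 1: Recall the z-score formula: z = (x - mu) / sigma
Step 2: Substitute values: z = (105 - 100) / 10
Step 3: z = 5 / 10 = 0.5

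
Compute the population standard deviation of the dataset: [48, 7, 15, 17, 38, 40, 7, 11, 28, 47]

15.5486

Step 1: Compute the mean: 25.8
Step 2: Sum of squared deviations from the mean: 2417.6
Step 3: Population variance = 2417.6 / 10 = 241.76
Step 4: Standard deviation = sqrt(241.76) = 15.5486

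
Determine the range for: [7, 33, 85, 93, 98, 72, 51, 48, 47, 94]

91

Step 1: Identify the maximum value: max = 98
Step 2: Identify the minimum value: min = 7
Step 3: Range = max - min = 98 - 7 = 91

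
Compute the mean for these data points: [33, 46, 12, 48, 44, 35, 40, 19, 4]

31.2222

Step 1: Sum all values: 33 + 46 + 12 + 48 + 44 + 35 + 40 + 19 + 4 = 281
Step 2: Count the number of values: n = 9
Step 3: Mean = sum / n = 281 / 9 = 31.2222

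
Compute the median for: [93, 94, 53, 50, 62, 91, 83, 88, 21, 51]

72.5

Step 1: Sort the data in ascending order: [21, 50, 51, 53, 62, 83, 88, 91, 93, 94]
Step 2: The number of values is n = 10.
Step 3: Since n is even, the median is the average of positions 5 and 6:
  Median = (62 + 83) / 2 = 72.5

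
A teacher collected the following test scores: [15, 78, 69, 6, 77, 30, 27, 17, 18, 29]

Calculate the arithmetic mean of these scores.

36.6

Step 1: Sum all values: 15 + 78 + 69 + 6 + 77 + 30 + 27 + 17 + 18 + 29 = 366
Step 2: Count the number of values: n = 10
Step 3: Mean = sum / n = 366 / 10 = 36.6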